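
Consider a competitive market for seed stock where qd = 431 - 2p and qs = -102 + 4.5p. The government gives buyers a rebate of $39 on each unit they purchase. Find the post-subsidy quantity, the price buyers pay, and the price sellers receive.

Pre-subsidy: 431 - 2p = -102 + 4.5p gives p* = 82, q* = 267.
With the rebate, buyers effectively pay pb = ps − 39, where ps is the price sellers receive.
Demand in terms of ps becomes qd = 431 − 2(ps − 39) = 509 - 2ps. Setting this equal to supply: 509 - 2ps = -102 + 4.5ps, so ps = 94.
Buyers pay pb = 94 − 39 = 55; q' = -102 + 4.5·94 = 321.

q' = 321; buyers pay $55; sellers receive $94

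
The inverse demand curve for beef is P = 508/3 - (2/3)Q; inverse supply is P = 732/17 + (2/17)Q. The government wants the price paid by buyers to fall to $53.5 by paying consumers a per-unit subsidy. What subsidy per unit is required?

At a buyer price of 53.5, quantity demanded is 254 − 1.5·53.5 = 173.75.
Sellers supply 173.75 only when they receive Ps = 732/17 + (2/17)·173.75 = 63.5.
s = Ps − Pb = 63.5 − 53.5 = 10.

Required subsidy s = $10 per unit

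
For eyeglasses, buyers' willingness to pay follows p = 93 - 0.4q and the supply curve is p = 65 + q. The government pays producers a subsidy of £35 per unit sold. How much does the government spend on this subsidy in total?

Government cost = £1575

Pre-subsidy: 93 - 0.4q = 65 + q gives q* = 20 and p* = 85.
With the subsidy, sellers receive ps = pb + 35 for each unit, where pb is the price buyers pay.
On the curves, pb = 93 - 0.4q and ps = 65 + q; the wedge ps − pb = 35 gives 65 + q − (93 - 0.4q) = 35, so q' = 45.
Then pb = 93 − 0.4·45 = 75 and ps = 65 + 1·45 = 110.
Government outlay = subsidy × quantity = 35 × 45 = 1575.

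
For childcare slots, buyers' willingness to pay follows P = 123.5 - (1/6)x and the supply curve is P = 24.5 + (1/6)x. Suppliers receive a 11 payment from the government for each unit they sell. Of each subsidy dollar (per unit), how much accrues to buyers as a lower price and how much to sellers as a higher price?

Buyers gain 5.5 per unit; sellers gain 5.5 per unit

Pre-subsidy: 123.5 - (1/6)x = 24.5 + (1/6)x gives x* = 297 and P* = 74.
With the subsidy, sellers receive Ps = Pb + 11 for each unit, where Pb is the price buyers pay.
On the curves, Pb = 123.5 - (1/6)x and Ps = 24.5 + (1/6)x; the wedge Ps − Pb = 11 gives 24.5 + (1/6)x − (123.5 - (1/6)x) = 11, so x' = 330.
Then Pb = 123.5 − (1/6)·330 = 68.5 and Ps = 24.5 + (1/6)·330 = 79.5.
Buyers' price falls by P* − Pb = 74 − 68.5 = 5.5; sellers' price rises by Ps − P* = 79.5 − 74 = 5.5.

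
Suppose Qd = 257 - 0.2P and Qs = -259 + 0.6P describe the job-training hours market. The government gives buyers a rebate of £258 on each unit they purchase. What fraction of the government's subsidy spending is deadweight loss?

Pre-subsidy: 257 - 0.2P = -259 + 0.6P gives P* = 645, Q* = 128.
With the rebate, buyers effectively pay Pb = Ps − 258, where Ps is the price sellers receive.
Demand in terms of Ps becomes Qd = 257 − 0.2(Ps − 258) = 308.6 - 0.2Ps. Setting this equal to supply: 308.6 - 0.2Ps = -259 + 0.6Ps, so Ps = 709.5.
Buyers pay Pb = 709.5 − 258 = 451.5; Q' = -259 + 0.6·709.5 = 166.7.
ΔCS = ½(128 + 166.7)(645 − 451.5) = 28512.225; ΔPS = ½(128 + 166.7)(709.5 − 645) = 9504.075.
Government spending = 258 × 166.7 = 43008.6.
DWL = ½ × 258 × (166.7 − 128) = 4992.3; fraction = 4992.3 / 43008.6 = 387/3334.

DWL / government spending = 387/3334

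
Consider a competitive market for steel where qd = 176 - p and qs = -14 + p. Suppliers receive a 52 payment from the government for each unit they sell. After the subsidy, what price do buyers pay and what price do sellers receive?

Buyers pay 69; sellers receive 121

Pre-subsidy: 176 - p = -14 + p gives p* = 95, q* = 81.
With the subsidy, sellers receive ps = pb + 52 for each unit, where pb is the price buyers pay.
Supply in terms of pb becomes qs = -14 + 1(pb + 52) = 38 + pb. Setting this equal to demand: 176 - pb = 38 + pb, so pb = 69.
Sellers receive ps = 69 + 52 = 121; q' = 176 − 1·69 = 107.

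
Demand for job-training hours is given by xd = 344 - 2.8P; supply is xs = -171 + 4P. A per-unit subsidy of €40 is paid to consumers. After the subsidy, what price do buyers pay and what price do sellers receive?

Pre-subsidy: 344 - 2.8P = -171 + 4P gives P* = 2575/34, x* = 2243/17.
With the rebate, buyers effectively pay Pb = Ps − 40, where Ps is the price sellers receive.
Demand in terms of Ps becomes xd = 344 − 2.8(Ps − 40) = 456 - 2.8Ps. Setting this equal to supply: 456 - 2.8Ps = -171 + 4Ps, so Ps = 3135/34.
Buyers pay Pb = 3135/34 − 40 = 1775/34; x' = -171 + 4·(3135/34) = 3363/17.

Buyers pay 1775/34; sellers receive 3135/34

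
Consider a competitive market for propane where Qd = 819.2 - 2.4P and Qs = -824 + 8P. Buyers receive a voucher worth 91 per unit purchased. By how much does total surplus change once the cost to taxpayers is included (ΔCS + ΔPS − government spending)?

Net change in total surplus = -7644

Pre-subsidy: 819.2 - 2.4P = -824 + 8P gives P* = 158, Q* = 440.
With the rebate, buyers effectively pay Pb = Ps − 91, where Ps is the price sellers receive.
Demand in terms of Ps becomes Qd = 819.2 − 2.4(Ps − 91) = 1037.6 - 2.4Ps. Setting this equal to supply: 1037.6 - 2.4Ps = -824 + 8Ps, so Ps = 179.
Buyers pay Pb = 179 − 91 = 88; Q' = -824 + 8·179 = 608.
ΔCS = ½(440 + 608)(158 − 88) = 36680; ΔPS = ½(440 + 608)(179 − 158) = 11004.
Government spending = 91 × 608 = 55328.
Net change = 36680 + 11004 − 55328 = -7644. The loss equals the DWL triangle ½·91·168.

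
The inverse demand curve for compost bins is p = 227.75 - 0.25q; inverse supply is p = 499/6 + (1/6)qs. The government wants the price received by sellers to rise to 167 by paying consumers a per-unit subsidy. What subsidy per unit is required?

Required subsidy s = 65 per unit

At a seller price of 167, quantity supplied is -499 + 6·167 = 503.
Buyers absorb 503 only when they pay pb = 227.75 − 0.25·503 = 102.
s = ps − pb = 167 − 102 = 65.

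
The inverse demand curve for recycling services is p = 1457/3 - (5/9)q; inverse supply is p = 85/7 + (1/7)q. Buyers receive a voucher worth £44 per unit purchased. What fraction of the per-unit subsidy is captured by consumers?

Consumer share = 35/44

Pre-subsidy: 1457/3 - (5/9)q = 85/7 + (1/7)q gives q* = 678 and p* = 109.
With the rebate, buyers effectively pay pb = ps − 44, where ps is the price sellers receive.
On the curves, pb = 1457/3 - (5/9)q and ps = 85/7 + (1/7)q; the wedge ps − pb = 44 gives 85/7 + (1/7)q − (1457/3 - (5/9)q) = 44, so q' = 741.
Then pb = 1457/3 − (5/9)·741 = 74 and ps = 85/7 + (1/7)·741 = 118.
Buyers' price falls by p* − pb = 109 − 74 = 35; sellers' price rises by ps − p* = 118 − 109 = 9.
So consumers capture 35/44 = 35/44 of each unit of subsidy.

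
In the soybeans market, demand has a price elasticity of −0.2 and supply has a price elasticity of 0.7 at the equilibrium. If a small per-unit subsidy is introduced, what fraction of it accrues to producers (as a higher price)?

Producer share = 2/9

For a small subsidy around the equilibrium, the benefit split depends on the relative slopes, which at a point are proportional to the elasticities.
Buyer share = εs/(εs + |εd|) = 0.7/(0.7 + 0.2) = 7/9; seller share = |εd|/(εs + |εd|) = 2/9.
So producers capture 2/9 of the subsidy.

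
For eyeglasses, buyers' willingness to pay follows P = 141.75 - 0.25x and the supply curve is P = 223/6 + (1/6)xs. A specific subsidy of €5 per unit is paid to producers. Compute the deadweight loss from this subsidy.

Pre-subsidy: 141.75 - 0.25x = 223/6 + (1/6)x gives x* = 251 and P* = 79.
With the subsidy, sellers receive Ps = Pb + 5 for each unit, where Pb is the price buyers pay.
On the curves, Pb = 141.75 - 0.25x and Ps = 223/6 + (1/6)x; the wedge Ps − Pb = 5 gives 223/6 + (1/6)x − (141.75 - 0.25x) = 5, so x' = 263.
Then Pb = 141.75 − 0.25·263 = 76 and Ps = 223/6 + (1/6)·263 = 81.
The subsidy expands output by 263 − 251 = 12 past the efficient level; on those units the gap between marginal cost and willingness to pay runs from 0 up to 5.
DWL = ½ × 5 × 12 = 30.

Deadweight loss = €30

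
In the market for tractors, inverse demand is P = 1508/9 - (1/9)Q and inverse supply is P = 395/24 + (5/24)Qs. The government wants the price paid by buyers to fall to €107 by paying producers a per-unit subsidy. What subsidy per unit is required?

Required subsidy s = €23 per unit

At a buyer price of 107, quantity demanded is 1508 − 9·107 = 545.
Sellers supply 545 only when they receive Ps = 395/24 + (5/24)·545 = 130.
s = Ps − Pb = 130 − 107 = 23.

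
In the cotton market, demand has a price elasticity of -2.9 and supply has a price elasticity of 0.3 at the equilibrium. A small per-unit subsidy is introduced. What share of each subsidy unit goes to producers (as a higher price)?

For a small subsidy around the equilibrium, the benefit split depends on the relative slopes, which at a point are proportional to the elasticities.
Buyer share = εs/(εs + |εd|) = 0.3/(0.3 + 2.9) = 0.09375; seller share = |εd|/(εs + |εd|) = 0.90625.
So producers capture 0.90625 of the subsidy.

Producer share = 0.90625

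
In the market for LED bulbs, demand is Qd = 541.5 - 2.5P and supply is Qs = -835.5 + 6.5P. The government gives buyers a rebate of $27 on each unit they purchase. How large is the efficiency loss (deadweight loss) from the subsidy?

Pre-subsidy: 541.5 - 2.5P = -835.5 + 6.5P gives P* = 153, Q* = 159.
With the rebate, buyers effectively pay Pb = Ps − 27, where Ps is the price sellers receive.
Demand in terms of Ps becomes Qd = 541.5 − 2.5(Ps − 27) = 609 - 2.5Ps. Setting this equal to supply: 609 - 2.5Ps = -835.5 + 6.5Ps, so Ps = 160.5.
Buyers pay Pb = 160.5 − 27 = 133.5; Q' = -835.5 + 6.5·160.5 = 207.75.
The subsidy expands output by 207.75 − 159 = 48.75 past the efficient level; on those units the gap between marginal cost and willingness to pay runs from 0 up to 27.
DWL = ½ × 27 × 48.75 = 658.125.

Deadweight loss = $658.125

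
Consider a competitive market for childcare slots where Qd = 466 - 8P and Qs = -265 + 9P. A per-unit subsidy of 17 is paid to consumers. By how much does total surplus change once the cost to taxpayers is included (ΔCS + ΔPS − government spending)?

Net change in total surplus = -612

Pre-subsidy: 466 - 8P = -265 + 9P gives P* = 43, Q* = 122.
With the rebate, buyers effectively pay Pb = Ps − 17, where Ps is the price sellers receive.
Demand in terms of Ps becomes Qd = 466 − 8(Ps − 17) = 602 - 8Ps. Setting this equal to supply: 602 - 8Ps = -265 + 9Ps, so Ps = 51.
Buyers pay Pb = 51 − 17 = 34; Q' = -265 + 9·51 = 194.
ΔCS = ½(122 + 194)(43 − 34) = 1422; ΔPS = ½(122 + 194)(51 − 43) = 1264.
Government spending = 17 × 194 = 3298.
Net change = 1422 + 1264 − 3298 = -612. The loss equals the DWL triangle ½·17·72.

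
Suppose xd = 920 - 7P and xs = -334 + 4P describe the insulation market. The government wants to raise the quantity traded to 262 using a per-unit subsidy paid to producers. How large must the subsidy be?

Required subsidy s = 55 per unit

At x = 262, invert demand for the buyer price: Pb = (920 − 262)/7 = 94; invert supply for the seller price: Ps = (262 − (-334))/4 = 149.
The subsidy must fill the gap: s = Ps − Pb = 149 − 94 = 55.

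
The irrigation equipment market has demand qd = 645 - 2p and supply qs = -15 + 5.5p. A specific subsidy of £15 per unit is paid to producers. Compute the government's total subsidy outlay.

Government cost = £7365

Pre-subsidy: 645 - 2p = -15 + 5.5p gives p* = 88, q* = 469.
With the subsidy, sellers receive ps = pb + 15 for each unit, where pb is the price buyers pay.
Supply in terms of pb becomes qs = -15 + 5.5(pb + 15) = 67.5 + 5.5pb. Setting this equal to demand: 645 - 2pb = 67.5 + 5.5pb, so pb = 77.
Sellers receive ps = 77 + 15 = 92; q' = 645 − 2·77 = 491.
Government outlay = subsidy × quantity = 15 × 491 = 7365.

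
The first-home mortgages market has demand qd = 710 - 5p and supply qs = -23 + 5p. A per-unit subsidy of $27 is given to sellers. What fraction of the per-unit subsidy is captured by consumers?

Consumer share = 0.5

Pre-subsidy: 710 - 5p = -23 + 5p gives p* = 73.3, q* = 343.5.
With the subsidy, sellers receive ps = pb + 27 for each unit, where pb is the price buyers pay.
Supply in terms of pb becomes qs = -23 + 5(pb + 27) = 112 + 5pb. Setting this equal to demand: 710 - 5pb = 112 + 5pb, so pb = 59.8.
Sellers receive ps = 59.8 + 27 = 86.8; q' = 710 − 5·59.8 = 411.
Buyers' price falls by p* − pb = 73.3 − 59.8 = 13.5; sellers' price rises by ps − p* = 86.8 − 73.3 = 13.5.
So consumers capture 13.5/27 = 0.5 of each unit of subsidy.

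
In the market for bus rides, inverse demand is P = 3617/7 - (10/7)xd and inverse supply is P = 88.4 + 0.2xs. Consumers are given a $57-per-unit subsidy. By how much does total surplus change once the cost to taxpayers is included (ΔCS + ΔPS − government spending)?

Net change in total surplus = -$997.5

Pre-subsidy: 3617/7 - (10/7)x = 88.4 + 0.2x gives x* = 263 and P* = 141.
With the rebate, buyers effectively pay Pb = Ps − 57, where Ps is the price sellers receive.
On the curves, Pb = 3617/7 - (10/7)x and Ps = 88.4 + 0.2x; the wedge Ps − Pb = 57 gives 88.4 + 0.2x − (3617/7 - (10/7)x) = 57, so x' = 298.
Then Pb = 3617/7 − (10/7)·298 = 91 and Ps = 88.4 + 0.2·298 = 148.
ΔCS = ½(263 + 298)(141 − 91) = 14025; ΔPS = ½(263 + 298)(148 − 141) = 1963.5.
Government spending = 57 × 298 = 16986.
Net change = 14025 + 1963.5 − 16986 = -997.5. The loss equals the DWL triangle ½·57·35.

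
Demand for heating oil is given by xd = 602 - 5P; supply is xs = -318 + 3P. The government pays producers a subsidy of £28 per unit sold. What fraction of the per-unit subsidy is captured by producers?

Producer share = 0.625

Pre-subsidy: 602 - 5P = -318 + 3P gives P* = 115, x* = 27.
With the subsidy, sellers receive Ps = Pb + 28 for each unit, where Pb is the price buyers pay.
Supply in terms of Pb becomes xs = -318 + 3(Pb + 28) = -234 + 3Pb. Setting this equal to demand: 602 - 5Pb = -234 + 3Pb, so Pb = 104.5.
Sellers receive Ps = 104.5 + 28 = 132.5; x' = 602 − 5·104.5 = 79.5.
Buyers' price falls by P* − Pb = 115 − 104.5 = 10.5; sellers' price rises by Ps − P* = 132.5 − 115 = 17.5.
So producers capture 17.5/28 = 0.625 of each unit of subsidy.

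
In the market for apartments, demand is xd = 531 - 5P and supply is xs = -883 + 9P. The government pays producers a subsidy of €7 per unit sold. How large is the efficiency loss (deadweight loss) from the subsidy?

Pre-subsidy: 531 - 5P = -883 + 9P gives P* = 101, x* = 26.
With the subsidy, sellers receive Ps = Pb + 7 for each unit, where Pb is the price buyers pay.
Supply in terms of Pb becomes xs = -883 + 9(Pb + 7) = -820 + 9Pb. Setting this equal to demand: 531 - 5Pb = -820 + 9Pb, so Pb = 96.5.
Sellers receive Ps = 96.5 + 7 = 103.5; x' = 531 − 5·96.5 = 48.5.
The subsidy expands output by 48.5 − 26 = 22.5 past the efficient level; on those units the gap between marginal cost and willingness to pay runs from 0 up to 7.
DWL = ½ × 7 × 22.5 = 78.75.

Deadweight loss = €78.75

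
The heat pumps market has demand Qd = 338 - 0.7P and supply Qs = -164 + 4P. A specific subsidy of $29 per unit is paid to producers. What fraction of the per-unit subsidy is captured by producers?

Producer share = 7/47

Pre-subsidy: 338 - 0.7P = -164 + 4P gives P* = 5020/47, Q* = 12372/47.
With the subsidy, sellers receive Ps = Pb + 29 for each unit, where Pb is the price buyers pay.
Supply in terms of Pb becomes Qs = -164 + 4(Pb + 29) = -48 + 4Pb. Setting this equal to demand: 338 - 0.7Pb = -48 + 4Pb, so Pb = 3860/47.
Sellers receive Ps = 3860/47 + 29 = 5223/47; Q' = 338 − 0.7·(3860/47) = 13184/47.
Buyers' price falls by P* − Pb = 5020/47 − 3860/47 = 1160/47; sellers' price rises by Ps − P* = 5223/47 − 5020/47 = 203/47.
So producers capture (203/47)/29 = 7/47 of each unit of subsidy.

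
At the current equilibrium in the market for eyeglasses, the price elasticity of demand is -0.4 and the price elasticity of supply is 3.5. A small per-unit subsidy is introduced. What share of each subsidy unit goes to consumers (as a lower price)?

Consumer share = 35/39

For a small subsidy around the equilibrium, the benefit split depends on the relative slopes, which at a point are proportional to the elasticities.
Buyer share = εs/(εs + |εd|) = 3.5/(3.5 + 0.4) = 35/39; seller share = |εd|/(εs + |εd|) = 4/39.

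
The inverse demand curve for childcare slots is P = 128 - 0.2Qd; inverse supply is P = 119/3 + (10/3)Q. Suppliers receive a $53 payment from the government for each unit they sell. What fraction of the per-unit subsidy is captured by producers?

Producer share = 50/53

Pre-subsidy: 128 - 0.2Q = 119/3 + (10/3)Q gives Q* = 25 and P* = 123.
With the subsidy, sellers receive Ps = Pb + 53 for each unit, where Pb is the price buyers pay.
On the curves, Pb = 128 - 0.2Q and Ps = 119/3 + (10/3)Q; the wedge Ps − Pb = 53 gives 119/3 + (10/3)Q − (128 - 0.2Q) = 53, so Q' = 40.
Then Pb = 128 − 0.2·40 = 120 and Ps = 119/3 + (10/3)·40 = 173.
Buyers' price falls by P* − Pb = 123 − 120 = 3; sellers' price rises by Ps − P* = 173 − 123 = 50.
So producers capture 50/53 = 50/53 of each unit of subsidy.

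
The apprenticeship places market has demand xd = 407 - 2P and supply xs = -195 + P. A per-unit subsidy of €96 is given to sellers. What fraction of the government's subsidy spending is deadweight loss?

Pre-subsidy: 407 - 2P = -195 + P gives P* = 602/3, x* = 17/3.
With the subsidy, sellers receive Ps = Pb + 96 for each unit, where Pb is the price buyers pay.
Supply in terms of Pb becomes xs = -195 + 1(Pb + 96) = -99 + Pb. Setting this equal to demand: 407 - 2Pb = -99 + Pb, so Pb = 506/3.
Sellers receive Ps = 506/3 + 96 = 794/3; x' = 407 − 2·(506/3) = 209/3.
ΔCS = ½(17/3 + 209/3)(602/3 − 506/3) = 3616/3; ΔPS = ½(17/3 + 209/3)(794/3 − 602/3) = 7232/3.
Government spending = 96 × 209/3 = 6688.
DWL = ½ × 96 × (209/3 − 17/3) = 3072; fraction = 3072 / 6688 = 96/209.

DWL / government spending = 96/209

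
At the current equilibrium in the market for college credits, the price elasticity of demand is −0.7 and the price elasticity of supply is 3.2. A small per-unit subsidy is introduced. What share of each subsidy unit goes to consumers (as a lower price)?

Consumer share = 32/39

For a small subsidy around the equilibrium, the benefit split depends on the relative slopes, which at a point are proportional to the elasticities.
Buyer share = εs/(εs + |εd|) = 3.2/(3.2 + 0.7) = 32/39; seller share = |εd|/(εs + |εd|) = 7/39.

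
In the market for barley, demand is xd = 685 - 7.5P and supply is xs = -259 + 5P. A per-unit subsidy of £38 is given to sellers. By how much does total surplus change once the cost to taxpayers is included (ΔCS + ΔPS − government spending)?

Pre-subsidy: 685 - 7.5P = -259 + 5P gives P* = 75.52, x* = 118.6.
With the subsidy, sellers receive Ps = Pb + 38 for each unit, where Pb is the price buyers pay.
Supply in terms of Pb becomes xs = -259 + 5(Pb + 38) = -69 + 5Pb. Setting this equal to demand: 685 - 7.5Pb = -69 + 5Pb, so Pb = 60.32.
Sellers receive Ps = 60.32 + 38 = 98.32; x' = 685 − 7.5·60.32 = 232.6.
ΔCS = ½(118.6 + 232.6)(75.52 − 60.32) = 2669.12; ΔPS = ½(118.6 + 232.6)(98.32 − 75.52) = 4003.68.
Government spending = 38 × 232.6 = 8838.8.
Net change = 2669.12 + 4003.68 − 8838.8 = -2166. The loss equals the DWL triangle ½·38·114.

Net change in total surplus = -£2166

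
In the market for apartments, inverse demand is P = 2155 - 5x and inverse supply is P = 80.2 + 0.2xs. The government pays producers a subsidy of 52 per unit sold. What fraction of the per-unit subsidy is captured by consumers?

Pre-subsidy: 2155 - 5x = 80.2 + 0.2x gives x* = 399 and P* = 160.
With the subsidy, sellers receive Ps = Pb + 52 for each unit, where Pb is the price buyers pay.
On the curves, Pb = 2155 - 5x and Ps = 80.2 + 0.2x; the wedge Ps − Pb = 52 gives 80.2 + 0.2x − (2155 - 5x) = 52, so x' = 409.
Then Pb = 2155 − 5·409 = 110 and Ps = 80.2 + 0.2·409 = 162.
Buyers' price falls by P* − Pb = 160 − 110 = 50; sellers' price rises by Ps − P* = 162 − 160 = 2.
So consumers capture 50/52 = 25/26 of each unit of subsidy.

Consumer share = 25/26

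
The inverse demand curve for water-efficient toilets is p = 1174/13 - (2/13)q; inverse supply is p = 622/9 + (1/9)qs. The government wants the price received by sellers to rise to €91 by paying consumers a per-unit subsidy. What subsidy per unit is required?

Required subsidy s = €31 per unit

At a seller price of 91, quantity supplied is -622 + 9·91 = 197.
Buyers absorb 197 only when they pay pb = 1174/13 − (2/13)·197 = 60.
s = ps − pb = 91 − 60 = 31.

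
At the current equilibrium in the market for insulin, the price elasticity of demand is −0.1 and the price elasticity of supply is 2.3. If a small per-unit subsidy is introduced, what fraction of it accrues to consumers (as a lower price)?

For a small subsidy around the equilibrium, the benefit split depends on the relative slopes, which at a point are proportional to the elasticities.
Buyer share = εs/(εs + |εd|) = 2.3/(2.3 + 0.1) = 23/24; seller share = |εd|/(εs + |εd|) = 1/24.

Consumer share = 23/24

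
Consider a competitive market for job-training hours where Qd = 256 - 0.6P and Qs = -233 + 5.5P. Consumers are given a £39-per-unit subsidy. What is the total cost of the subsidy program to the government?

Pre-subsidy: 256 - 0.6P = -233 + 5.5P gives P* = 4890/61, Q* = 12682/61.
With the rebate, buyers effectively pay Pb = Ps − 39, where Ps is the price sellers receive.
Demand in terms of Ps becomes Qd = 256 − 0.6(Ps − 39) = 279.4 - 0.6Ps. Setting this equal to supply: 279.4 - 0.6Ps = -233 + 5.5Ps, so Ps = 84.
Buyers pay Pb = 84 − 39 = 45; Q' = -233 + 5.5·84 = 229.
Government outlay = subsidy × quantity = 39 × 229 = 8931.

Government cost = £8931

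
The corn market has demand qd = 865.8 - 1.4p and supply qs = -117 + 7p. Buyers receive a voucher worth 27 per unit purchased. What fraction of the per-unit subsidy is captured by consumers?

Pre-subsidy: 865.8 - 1.4p = -117 + 7p gives p* = 117, q* = 702.
With the rebate, buyers effectively pay pb = ps − 27, where ps is the price sellers receive.
Demand in terms of ps becomes qd = 865.8 − 1.4(ps − 27) = 903.6 - 1.4ps. Setting this equal to supply: 903.6 - 1.4ps = -117 + 7ps, so ps = 121.5.
Buyers pay pb = 121.5 − 27 = 94.5; q' = -117 + 7·121.5 = 733.5.
Buyers' price falls by p* − pb = 117 − 94.5 = 22.5; sellers' price rises by ps − p* = 121.5 − 117 = 4.5.
So consumers capture 22.5/27 = 5/6 of each unit of subsidy.

Consumer share = 5/6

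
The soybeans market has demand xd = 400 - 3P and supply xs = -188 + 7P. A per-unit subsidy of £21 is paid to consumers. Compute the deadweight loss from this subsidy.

Pre-subsidy: 400 - 3P = -188 + 7P gives P* = 58.8, x* = 223.6.
With the rebate, buyers effectively pay Pb = Ps − 21, where Ps is the price sellers receive.
Demand in terms of Ps becomes xd = 400 − 3(Ps − 21) = 463 - 3Ps. Setting this equal to supply: 463 - 3Ps = -188 + 7Ps, so Ps = 65.1.
Buyers pay Pb = 65.1 − 21 = 44.1; x' = -188 + 7·65.1 = 267.7.
The subsidy expands output by 267.7 − 223.6 = 44.1 past the efficient level; on those units the gap between marginal cost and willingness to pay runs from 0 up to 21.
DWL = ½ × 21 × 44.1 = 463.05.

Deadweight loss = £463.05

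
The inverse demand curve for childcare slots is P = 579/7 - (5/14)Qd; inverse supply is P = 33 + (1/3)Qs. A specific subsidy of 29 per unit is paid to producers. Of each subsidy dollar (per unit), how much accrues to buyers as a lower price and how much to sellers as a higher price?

Pre-subsidy: 579/7 - (5/14)Q = 33 + (1/3)Q gives Q* = 72 and P* = 57.
With the subsidy, sellers receive Ps = Pb + 29 for each unit, where Pb is the price buyers pay.
On the curves, Pb = 579/7 - (5/14)Q and Ps = 33 + (1/3)Q; the wedge Ps − Pb = 29 gives 33 + (1/3)Q − (579/7 - (5/14)Q) = 29, so Q' = 114.
Then Pb = 579/7 − (5/14)·114 = 42 and Ps = 33 + (1/3)·114 = 71.
Buyers' price falls by P* − Pb = 57 − 42 = 15; sellers' price rises by Ps − P* = 71 − 57 = 14.

Buyers gain 15 per unit; sellers gain 14 per unit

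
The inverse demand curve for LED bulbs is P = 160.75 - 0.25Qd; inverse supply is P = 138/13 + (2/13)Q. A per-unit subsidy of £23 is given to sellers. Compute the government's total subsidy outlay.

Government cost = 69023/7

Pre-subsidy: 160.75 - 0.25Q = 138/13 + (2/13)Q gives Q* = 7807/21 and P* = 1424/21.
With the subsidy, sellers receive Ps = Pb + 23 for each unit, where Pb is the price buyers pay.
On the curves, Pb = 160.75 - 0.25Q and Ps = 138/13 + (2/13)Q; the wedge Ps − Pb = 23 gives 138/13 + (2/13)Q − (160.75 - 0.25Q) = 23, so Q' = 3001/7.
Then Pb = 160.75 − 0.25·(3001/7) = 375/7 and Ps = 138/13 + (2/13)·(3001/7) = 536/7.
Government outlay = subsidy × quantity = 23 × 3001/7 = 69023/7.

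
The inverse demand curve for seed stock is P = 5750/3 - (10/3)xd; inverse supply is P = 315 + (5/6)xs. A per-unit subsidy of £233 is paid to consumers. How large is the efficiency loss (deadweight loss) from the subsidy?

Deadweight loss = £6514.68

Pre-subsidy: 5750/3 - (10/3)x = 315 + (5/6)x gives x* = 384.4 and P* = 1906/3.
With the rebate, buyers effectively pay Pb = Ps − 233, where Ps is the price sellers receive.
On the curves, Pb = 5750/3 - (10/3)x and Ps = 315 + (5/6)x; the wedge Ps − Pb = 233 gives 315 + (5/6)x − (5750/3 - (10/3)x) = 233, so x' = 440.32.
Then Pb = 5750/3 − (10/3)·440.32 = 6734/15 and Ps = 315 + (5/6)·440.32 = 10229/15.
The subsidy expands output by 440.32 − 384.4 = 55.92 past the efficient level; on those units the gap between marginal cost and willingness to pay runs from 0 up to 233.
DWL = ½ × 233 × 55.92 = 6514.68.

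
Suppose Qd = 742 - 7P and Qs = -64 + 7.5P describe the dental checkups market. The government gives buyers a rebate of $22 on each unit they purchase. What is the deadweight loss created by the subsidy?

Pre-subsidy: 742 - 7P = -64 + 7.5P gives P* = 1612/29, Q* = 10234/29.
With the rebate, buyers effectively pay Pb = Ps − 22, where Ps is the price sellers receive.
Demand in terms of Ps becomes Qd = 742 − 7(Ps − 22) = 896 - 7Ps. Setting this equal to supply: 896 - 7Ps = -64 + 7.5Ps, so Ps = 1920/29.
Buyers pay Pb = 1920/29 − 22 = 1282/29; Q' = -64 + 7.5·(1920/29) = 12544/29.
The subsidy expands output by 12544/29 − 10234/29 = 2310/29 past the efficient level; on those units the gap between marginal cost and willingness to pay runs from 0 up to 22.
DWL = ½ × 22 × 2310/29 = 25410/29.

Deadweight loss = 25410/29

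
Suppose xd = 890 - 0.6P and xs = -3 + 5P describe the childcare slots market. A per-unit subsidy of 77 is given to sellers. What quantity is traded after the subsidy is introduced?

Pre-subsidy: 890 - 0.6P = -3 + 5P gives P* = 4465/28, x* = 22241/28.
With the subsidy, sellers receive Ps = Pb + 77 for each unit, where Pb is the price buyers pay.
Supply in terms of Pb becomes xs = -3 + 5(Pb + 77) = 382 + 5Pb. Setting this equal to demand: 890 - 0.6Pb = 382 + 5Pb, so Pb = 635/7.
Sellers receive Ps = 635/7 + 77 = 1174/7; x' = 890 − 0.6·(635/7) = 5849/7.

x' = 5849/7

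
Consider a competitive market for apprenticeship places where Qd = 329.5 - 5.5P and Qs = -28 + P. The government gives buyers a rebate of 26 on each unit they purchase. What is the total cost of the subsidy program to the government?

Pre-subsidy: 329.5 - 5.5P = -28 + P gives P* = 55, Q* = 27.
With the rebate, buyers effectively pay Pb = Ps − 26, where Ps is the price sellers receive.
Demand in terms of Ps becomes Qd = 329.5 − 5.5(Ps − 26) = 472.5 - 5.5Ps. Setting this equal to supply: 472.5 - 5.5Ps = -28 + Ps, so Ps = 77.
Buyers pay Pb = 77 − 26 = 51; Q' = -28 + 1·77 = 49.
Government outlay = subsidy × quantity = 26 × 49 = 1274.

Government cost = 1274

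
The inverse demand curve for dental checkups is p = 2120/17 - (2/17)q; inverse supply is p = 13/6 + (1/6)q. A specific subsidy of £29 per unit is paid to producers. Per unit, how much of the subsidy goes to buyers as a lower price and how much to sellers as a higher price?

Buyers gain £12 per unit; sellers gain £17 per unit

Pre-subsidy: 2120/17 - (2/17)q = 13/6 + (1/6)q gives q* = 431 and p* = 74.
With the subsidy, sellers receive ps = pb + 29 for each unit, where pb is the price buyers pay.
On the curves, pb = 2120/17 - (2/17)q and ps = 13/6 + (1/6)q; the wedge ps − pb = 29 gives 13/6 + (1/6)q − (2120/17 - (2/17)q) = 29, so q' = 533.
Then pb = 2120/17 − (2/17)·533 = 62 and ps = 13/6 + (1/6)·533 = 91.
Buyers' price falls by p* − pb = 74 − 62 = 12; sellers' price rises by ps − p* = 91 − 74 = 17.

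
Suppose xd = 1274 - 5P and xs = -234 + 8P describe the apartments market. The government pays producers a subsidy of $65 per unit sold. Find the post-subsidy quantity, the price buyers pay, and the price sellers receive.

Pre-subsidy: 1274 - 5P = -234 + 8P gives P* = 116, x* = 694.
With the subsidy, sellers receive Ps = Pb + 65 for each unit, where Pb is the price buyers pay.
Supply in terms of Pb becomes xs = -234 + 8(Pb + 65) = 286 + 8Pb. Setting this equal to demand: 1274 - 5Pb = 286 + 8Pb, so Pb = 76.
Sellers receive Ps = 76 + 65 = 141; x' = 1274 − 5·76 = 894.

x' = 894; buyers pay $76; sellers receive $141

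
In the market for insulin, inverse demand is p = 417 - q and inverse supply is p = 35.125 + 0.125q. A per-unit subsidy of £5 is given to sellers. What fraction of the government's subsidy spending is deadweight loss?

Pre-subsidy: 417 - q = 35.125 + 0.125q gives q* = 3055/9 and p* = 698/9.
With the subsidy, sellers receive ps = pb + 5 for each unit, where pb is the price buyers pay.
On the curves, pb = 417 - q and ps = 35.125 + 0.125q; the wedge ps − pb = 5 gives 35.125 + 0.125q − (417 - q) = 5, so q' = 3095/9.
Then pb = 417 − 1·(3095/9) = 658/9 and ps = 35.125 + 0.125·(3095/9) = 703/9.
ΔCS = ½(3055/9 + 3095/9)(698/9 − 658/9) = 41000/27; ΔPS = ½(3055/9 + 3095/9)(703/9 − 698/9) = 5125/27.
Government spending = 5 × 3095/9 = 15475/9.
DWL = ½ × 5 × (3095/9 − 3055/9) = 100/9; fraction = (100/9) / (15475/9) = 4/619.

DWL / government spending = 4/619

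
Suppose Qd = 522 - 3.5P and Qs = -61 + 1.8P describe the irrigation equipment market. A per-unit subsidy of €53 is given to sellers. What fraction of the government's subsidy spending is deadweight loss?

Pre-subsidy: 522 - 3.5P = -61 + 1.8P gives P* = 110, Q* = 137.
With the subsidy, sellers receive Ps = Pb + 53 for each unit, where Pb is the price buyers pay.
Supply in terms of Pb becomes Qs = -61 + 1.8(Pb + 53) = 34.4 + 1.8Pb. Setting this equal to demand: 522 - 3.5Pb = 34.4 + 1.8Pb, so Pb = 92.
Sellers receive Ps = 92 + 53 = 145; Q' = 522 − 3.5·92 = 200.
ΔCS = ½(137 + 200)(110 − 92) = 3033; ΔPS = ½(137 + 200)(145 − 110) = 5897.5.
Government spending = 53 × 200 = 10600.
DWL = ½ × 53 × (200 − 137) = 1669.5; fraction = 1669.5 / 10600 = 0.1575.

DWL / government spending = 0.1575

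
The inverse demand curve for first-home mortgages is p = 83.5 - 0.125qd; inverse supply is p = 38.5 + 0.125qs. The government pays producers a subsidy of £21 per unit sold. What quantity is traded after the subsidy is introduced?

q' = 264

Pre-subsidy: 83.5 - 0.125q = 38.5 + 0.125q gives q* = 180 and p* = 61.
With the subsidy, sellers receive ps = pb + 21 for each unit, where pb is the price buyers pay.
On the curves, pb = 83.5 - 0.125q and ps = 38.5 + 0.125q; the wedge ps − pb = 21 gives 38.5 + 0.125q − (83.5 - 0.125q) = 21, so q' = 264.
Then pb = 83.5 − 0.125·264 = 50.5 and ps = 38.5 + 0.125·264 = 71.5.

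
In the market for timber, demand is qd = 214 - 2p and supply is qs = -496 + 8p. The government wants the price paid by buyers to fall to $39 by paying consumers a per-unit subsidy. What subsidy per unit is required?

Required subsidy s = $40 per unit

At a buyer price of 39, quantity demanded is 214 − 2·39 = 136.
Sellers supply 136 only when they receive ps with -496 + 8·ps = 136, i.e. ps = 79.
s = ps − pb = 79 − 39 = 40.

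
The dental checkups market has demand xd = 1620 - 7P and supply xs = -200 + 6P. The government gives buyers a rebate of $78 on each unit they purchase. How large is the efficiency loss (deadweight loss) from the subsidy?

Pre-subsidy: 1620 - 7P = -200 + 6P gives P* = 140, x* = 640.
With the rebate, buyers effectively pay Pb = Ps − 78, where Ps is the price sellers receive.
Demand in terms of Ps becomes xd = 1620 − 7(Ps − 78) = 2166 - 7Ps. Setting this equal to supply: 2166 - 7Ps = -200 + 6Ps, so Ps = 182.
Buyers pay Pb = 182 − 78 = 104; x' = -200 + 6·182 = 892.
The subsidy expands output by 892 − 640 = 252 past the efficient level; on those units the gap between marginal cost and willingness to pay runs from 0 up to 78.
DWL = ½ × 78 × 252 = 9828.

Deadweight loss = $9828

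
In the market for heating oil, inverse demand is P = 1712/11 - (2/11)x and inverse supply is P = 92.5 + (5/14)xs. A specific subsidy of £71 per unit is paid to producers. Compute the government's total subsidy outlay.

Pre-subsidy: 1712/11 - (2/11)x = 92.5 + (5/14)x gives x* = 9723/83 and P* = 11150/83.
With the subsidy, sellers receive Ps = Pb + 71 for each unit, where Pb is the price buyers pay.
On the curves, Pb = 1712/11 - (2/11)x and Ps = 92.5 + (5/14)x; the wedge Ps − Pb = 71 gives 92.5 + (5/14)x − (1712/11 - (2/11)x) = 71, so x' = 20657/83.
Then Pb = 1712/11 − (2/11)·(20657/83) = 9162/83 and Ps = 92.5 + (5/14)·(20657/83) = 15055/83.
Government outlay = subsidy × quantity = 71 × 20657/83 = 1466647/83.

Government cost = 1466647/83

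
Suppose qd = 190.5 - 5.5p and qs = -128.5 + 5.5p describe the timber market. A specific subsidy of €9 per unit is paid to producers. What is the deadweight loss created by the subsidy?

Deadweight loss = €111.375

Pre-subsidy: 190.5 - 5.5p = -128.5 + 5.5p gives p* = 29, q* = 31.
With the subsidy, sellers receive ps = pb + 9 for each unit, where pb is the price buyers pay.
Supply in terms of pb becomes qs = -128.5 + 5.5(pb + 9) = -79 + 5.5pb. Setting this equal to demand: 190.5 - 5.5pb = -79 + 5.5pb, so pb = 24.5.
Sellers receive ps = 24.5 + 9 = 33.5; q' = 190.5 − 5.5·24.5 = 55.75.
The subsidy expands output by 55.75 − 31 = 24.75 past the efficient level; on those units the gap between marginal cost and willingness to pay runs from 0 up to 9.
DWL = ½ × 9 × 24.75 = 111.375.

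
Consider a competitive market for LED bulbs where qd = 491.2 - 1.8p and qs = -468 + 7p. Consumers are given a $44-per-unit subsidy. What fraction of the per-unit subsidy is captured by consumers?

Consumer share = 35/44

Pre-subsidy: 491.2 - 1.8p = -468 + 7p gives p* = 109, q* = 295.
With the rebate, buyers effectively pay pb = ps − 44, where ps is the price sellers receive.
Demand in terms of ps becomes qd = 491.2 − 1.8(ps − 44) = 570.4 - 1.8ps. Setting this equal to supply: 570.4 - 1.8ps = -468 + 7ps, so ps = 118.
Buyers pay pb = 118 − 44 = 74; q' = -468 + 7·118 = 358.
Buyers' price falls by p* − pb = 109 − 74 = 35; sellers' price rises by ps − p* = 118 − 109 = 9.
So consumers capture 35/44 = 35/44 of each unit of subsidy.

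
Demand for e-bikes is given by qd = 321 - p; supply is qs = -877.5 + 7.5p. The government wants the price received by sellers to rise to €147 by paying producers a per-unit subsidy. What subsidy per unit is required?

At a seller price of 147, quantity supplied is -877.5 + 7.5·147 = 225.
Buyers absorb 225 only when they pay pb with 321 − 1·pb = 225, i.e. pb = 96.
s = ps − pb = 147 − 96 = 51.

Required subsidy s = €51 per unit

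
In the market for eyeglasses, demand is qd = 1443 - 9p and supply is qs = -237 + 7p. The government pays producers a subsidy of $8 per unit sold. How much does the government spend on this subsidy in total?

Government cost = $4236

Pre-subsidy: 1443 - 9p = -237 + 7p gives p* = 105, q* = 498.
With the subsidy, sellers receive ps = pb + 8 for each unit, where pb is the price buyers pay.
Supply in terms of pb becomes qs = -237 + 7(pb + 8) = -181 + 7pb. Setting this equal to demand: 1443 - 9pb = -181 + 7pb, so pb = 101.5.
Sellers receive ps = 101.5 + 8 = 109.5; q' = 1443 − 9·101.5 = 529.5.
Government outlay = subsidy × quantity = 8 × 529.5 = 4236.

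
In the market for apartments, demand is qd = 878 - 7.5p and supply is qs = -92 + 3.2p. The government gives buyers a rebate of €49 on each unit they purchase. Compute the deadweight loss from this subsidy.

Pre-subsidy: 878 - 7.5p = -92 + 3.2p gives p* = 9700/107, q* = 21196/107.
With the rebate, buyers effectively pay pb = ps − 49, where ps is the price sellers receive.
Demand in terms of ps becomes qd = 878 − 7.5(ps − 49) = 1245.5 - 7.5ps. Setting this equal to supply: 1245.5 - 7.5ps = -92 + 3.2ps, so ps = 125.
Buyers pay pb = 125 − 49 = 76; q' = -92 + 3.2·125 = 308.
The subsidy expands output by 308 − 21196/107 = 11760/107 past the efficient level; on those units the gap between marginal cost and willingness to pay runs from 0 up to 49.
DWL = ½ × 49 × 11760/107 = 288120/107.

Deadweight loss = 288120/107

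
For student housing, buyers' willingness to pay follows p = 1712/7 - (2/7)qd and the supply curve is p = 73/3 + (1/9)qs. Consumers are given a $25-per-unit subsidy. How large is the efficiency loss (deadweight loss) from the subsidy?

Pre-subsidy: 1712/7 - (2/7)q = 73/3 + (1/9)q gives q* = 555 and p* = 86.
With the rebate, buyers effectively pay pb = ps − 25, where ps is the price sellers receive.
On the curves, pb = 1712/7 - (2/7)q and ps = 73/3 + (1/9)q; the wedge ps − pb = 25 gives 73/3 + (1/9)q − (1712/7 - (2/7)q) = 25, so q' = 618.
Then pb = 1712/7 − (2/7)·618 = 68 and ps = 73/3 + (1/9)·618 = 93.
The subsidy expands output by 618 − 555 = 63 past the efficient level; on those units the gap between marginal cost and willingness to pay runs from 0 up to 25.
DWL = ½ × 25 × 63 = 787.5.

Deadweight loss = $787.5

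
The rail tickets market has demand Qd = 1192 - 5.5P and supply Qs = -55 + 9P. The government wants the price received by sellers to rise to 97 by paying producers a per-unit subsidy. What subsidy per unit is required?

At a seller price of 97, quantity supplied is -55 + 9·97 = 818.
Buyers absorb 818 only when they pay Pb with 1192 − 5.5·Pb = 818, i.e. Pb = 68.
s = Ps − Pb = 97 − 68 = 29.

Required subsidy s = 29 per unit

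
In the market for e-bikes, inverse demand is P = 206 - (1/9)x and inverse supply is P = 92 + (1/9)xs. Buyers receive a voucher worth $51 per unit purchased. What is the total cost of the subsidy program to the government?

Government cost = $37867.5

Pre-subsidy: 206 - (1/9)x = 92 + (1/9)x gives x* = 513 and P* = 149.
With the rebate, buyers effectively pay Pb = Ps − 51, where Ps is the price sellers receive.
On the curves, Pb = 206 - (1/9)x and Ps = 92 + (1/9)x; the wedge Ps − Pb = 51 gives 92 + (1/9)x − (206 - (1/9)x) = 51, so x' = 742.5.
Then Pb = 206 − (1/9)·742.5 = 123.5 and Ps = 92 + (1/9)·742.5 = 174.5.
Government outlay = subsidy × quantity = 51 × 742.5 = 37867.5.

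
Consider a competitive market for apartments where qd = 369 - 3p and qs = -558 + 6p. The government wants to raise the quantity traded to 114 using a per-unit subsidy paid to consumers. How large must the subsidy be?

At q = 114, invert demand for the buyer price: pb = (369 − 114)/3 = 85; invert supply for the seller price: ps = (114 − (-558))/6 = 112.
The subsidy must fill the gap: s = ps − pb = 112 − 85 = 27.

Required subsidy s = 27 per unit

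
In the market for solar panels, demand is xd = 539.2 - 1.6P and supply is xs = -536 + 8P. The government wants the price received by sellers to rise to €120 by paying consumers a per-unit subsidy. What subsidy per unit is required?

Required subsidy s = €48 per unit

At a seller price of 120, quantity supplied is -536 + 8·120 = 424.
Buyers absorb 424 only when they pay Pb with 539.2 − 1.6·Pb = 424, i.e. Pb = 72.
s = Ps − Pb = 120 − 72 = 48.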